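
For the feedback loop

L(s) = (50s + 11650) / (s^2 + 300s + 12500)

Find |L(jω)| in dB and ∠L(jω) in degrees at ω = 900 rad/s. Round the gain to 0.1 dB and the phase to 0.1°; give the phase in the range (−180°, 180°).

Substitute s = j900:
Numerator: 50(j900) + 11650 = 11650 + j45000
Denominator: (j900)^2 + 300(j900) + 12500 = -797500 + j270000
|N| = √(11650² + 45000²) ≈ 46484, ∠N ≈ 75.49°
|D| = √(797500² + 270000²) ≈ 8.4197e+05, ∠D ≈ 161.30°
|L| = 46484 / 8.4197e+05 ≈ 0.055209
Gain = 20 log₁₀(0.055209) ≈ -25.16 dB
∠L = 75.49° − 161.30° = -85.81°

-25.2 dB, -85.8°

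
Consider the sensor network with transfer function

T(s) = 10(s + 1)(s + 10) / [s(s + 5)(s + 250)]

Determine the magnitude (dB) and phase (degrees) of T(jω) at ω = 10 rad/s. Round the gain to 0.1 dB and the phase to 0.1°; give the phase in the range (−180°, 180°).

At s = jω = j10:
zero (s+1): 1 + j10 → |·| = √(1²+10²) = √101 ≈ 10.05, ∠ = arctan(10/1) ≈ 84.29°
zero (s+10): 10 + j10 → |·| = √(10²+10²) = √200 ≈ 14.142, ∠ = arctan(10/10) ≈ 45.00°
pole (s+5): 5 + j10 → |·| = √(5²+10²) = √125 ≈ 11.18, ∠ = arctan(10/5) ≈ 63.43°
pole (s+250): 250 + j10 → |·| = √(250²+10²) = √62600 ≈ 250.2, ∠ = arctan(10/250) ≈ 2.29°
pole at origin: |s| = 10, ∠ = 90.00° (in denominator)
|T| = 10 · 142.13 / 27972 ≈ 0.050812
Gain = 20 log₁₀(0.050812) ≈ -25.88 dB
∠T = 129.29° − 155.72° = -26.43°

-25.9 dB, -26.4°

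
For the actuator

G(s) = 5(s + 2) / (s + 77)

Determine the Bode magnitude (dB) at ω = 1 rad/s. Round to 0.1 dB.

At s = jω = j1:
zero (s+2): 2 + j1 → |·| = √(2²+1²) = √5 ≈ 2.2361, ∠ = arctan(1/2) ≈ 26.57°
pole (s+77): 77 + j1 → |·| = √(77²+1²) = √5930 ≈ 77.006, ∠ = arctan(1/77) ≈ 0.74°
|G| = 5 · 2.2361 / 77.006 ≈ 0.14519
Gain = 20 log₁₀(0.14519) ≈ -16.76 dB

-16.8 dB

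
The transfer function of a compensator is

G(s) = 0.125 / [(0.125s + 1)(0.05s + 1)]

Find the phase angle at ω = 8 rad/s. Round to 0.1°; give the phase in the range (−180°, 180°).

At ω = 8 rad/s:
pole (1 + j8·0.125) = 1 + j1 → |·| ≈ 1.4142, ∠ ≈ 45.00°
pole (1 + j8·0.05) = 1 + j0.4 → |·| ≈ 1.077, ∠ ≈ 21.80°
∠G = (0°) − (45.00° + 21.80°) = -66.80°

-66.8°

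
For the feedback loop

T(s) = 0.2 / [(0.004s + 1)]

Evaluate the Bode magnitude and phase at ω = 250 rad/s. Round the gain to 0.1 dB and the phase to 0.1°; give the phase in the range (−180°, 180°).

At ω = 250 rad/s:
pole (1 + j250·0.004) = 1 + j1 → |·| ≈ 1.4142, ∠ ≈ 45.00°
|T| = 0.2 · 1 / (1.4142) ≈ 0.14142
Gain = 20 log₁₀(0.14142) ≈ -16.99 dB
∠T = (0°) − (45.00°) = -45.00°

-17.0 dB, -45.0°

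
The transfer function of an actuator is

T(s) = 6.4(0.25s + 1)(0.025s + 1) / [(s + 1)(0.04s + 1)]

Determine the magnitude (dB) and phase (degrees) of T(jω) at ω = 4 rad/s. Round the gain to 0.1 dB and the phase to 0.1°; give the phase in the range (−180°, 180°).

At ω = 4 rad/s:
zero (1 + j4·0.25) = 1 + j1 → |·| ≈ 1.4142, ∠ ≈ 45.00°
zero (1 + j4·0.025) = 1 + j0.1 → |·| ≈ 1.005, ∠ ≈ 5.71°
pole (1 + j4·1) = 1 + j4 → |·| ≈ 4.1231, ∠ ≈ 75.96°
pole (1 + j4·0.04) = 1 + j0.16 → |·| ≈ 1.0127, ∠ ≈ 9.09°
|T| = 6.4 · 1.4142 · 1.005 / (4.1231 · 1.0127) ≈ 2.1785
Gain = 20 log₁₀(2.1785) ≈ 6.76 dB
∠T = (45.00° + 5.71°) − (75.96° + 9.09°) = -34.34°

6.8 dB, -34.3°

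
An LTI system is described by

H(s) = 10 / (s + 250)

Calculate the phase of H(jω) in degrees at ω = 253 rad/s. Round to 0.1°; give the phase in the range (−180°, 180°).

-45.3°

Substitute s = j253:
Numerator: 10 = 10 + j0
Denominator: (j253) + 250 = 250 + j253
|N| = √(10² + 0²) ≈ 10, ∠N ≈ 0.00°
|D| = √(250² + 253²) ≈ 355.68, ∠D ≈ 45.34°
∠H = 0.00° − 45.34° = -45.34°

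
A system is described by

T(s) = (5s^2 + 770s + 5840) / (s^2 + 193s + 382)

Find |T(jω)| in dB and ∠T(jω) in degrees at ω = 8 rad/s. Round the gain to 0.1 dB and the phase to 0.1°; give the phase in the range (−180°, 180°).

Substitute s = j8:
Numerator: 5(j8)^2 + 770(j8) + 5840 = 5520 + j6160
Denominator: (j8)^2 + 193(j8) + 382 = 318 + j1544
|N| = √(5520² + 6160²) ≈ 8271.4, ∠N ≈ 48.14°
|D| = √(318² + 1544²) ≈ 1576.4, ∠D ≈ 78.36°
|T| = 8271.4 / 1576.4 ≈ 5.247
Gain = 20 log₁₀(5.247) ≈ 14.40 dB
∠T = 48.14° − 78.36° = -30.22°

14.4 dB, -30.2°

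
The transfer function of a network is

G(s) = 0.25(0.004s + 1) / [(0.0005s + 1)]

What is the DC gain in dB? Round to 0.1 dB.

G(0) = 0.25 · 1 / 1 = 0.25
20 log₁₀(0.25) ≈ -12.04 dB

-12.0 dB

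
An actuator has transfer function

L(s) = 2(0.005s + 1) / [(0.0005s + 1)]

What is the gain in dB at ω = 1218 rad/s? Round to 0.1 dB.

20.5 dB

At ω = 1218 rad/s:
zero (1 + j1218·0.005) = 1 + j6.09 → |·| ≈ 6.1716, ∠ ≈ 80.68°
pole (1 + j1218·0.0005) = 1 + j0.609 → |·| ≈ 1.1708, ∠ ≈ 31.34°
|L| = 2 · 6.1716 / (1.1708) ≈ 10.543
Gain = 20 log₁₀(10.543) ≈ 20.46 dB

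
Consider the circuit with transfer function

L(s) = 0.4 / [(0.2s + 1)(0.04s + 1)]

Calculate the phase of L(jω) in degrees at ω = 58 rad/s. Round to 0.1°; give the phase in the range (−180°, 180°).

-151.8°

At ω = 58 rad/s:
pole (1 + j58·0.2) = 1 + j11.6 → |·| ≈ 11.643, ∠ ≈ 85.07°
pole (1 + j58·0.04) = 1 + j2.32 → |·| ≈ 2.5263, ∠ ≈ 66.68°
∠L = (0°) − (85.07° + 66.68°) = -151.75°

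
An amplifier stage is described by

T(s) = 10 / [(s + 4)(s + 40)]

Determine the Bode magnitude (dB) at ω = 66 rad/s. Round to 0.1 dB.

At s = jω = j66:
pole (s+4): 4 + j66 → |·| = √(4²+66²) = √4372 ≈ 66.121, ∠ = arctan(66/4) ≈ 86.53°
pole (s+40): 40 + j66 → |·| = √(40²+66²) = √5956 ≈ 77.175, ∠ = arctan(66/40) ≈ 58.78°
|T| = 10 / 5102.9 ≈ 0.0019597
Gain = 20 log₁₀(0.0019597) ≈ -54.16 dB

-54.2 dB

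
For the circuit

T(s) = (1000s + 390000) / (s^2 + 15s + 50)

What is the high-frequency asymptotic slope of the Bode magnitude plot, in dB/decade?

-20 dB/decade

Each pole contributes −20 dB/decade at high frequency; each zero contributes +20 dB/decade.
Net: 1 zero(s) − 2 pole(s) → -20 dB/decade.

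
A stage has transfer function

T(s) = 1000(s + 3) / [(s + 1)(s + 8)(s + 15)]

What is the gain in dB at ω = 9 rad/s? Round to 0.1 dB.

13.9 dB

At s = jω = j9:
zero (s+3): 3 + j9 → |·| = √(3²+9²) = √90 ≈ 9.4868, ∠ = arctan(9/3) ≈ 71.57°
pole (s+1): 1 + j9 → |·| = √(1²+9²) = √82 ≈ 9.0554, ∠ = arctan(9/1) ≈ 83.66°
pole (s+8): 8 + j9 → |·| = √(8²+9²) = √145 ≈ 12.042, ∠ = arctan(9/8) ≈ 48.37°
pole (s+15): 15 + j9 → |·| = √(15²+9²) = √306 ≈ 17.493, ∠ = arctan(9/15) ≈ 30.96°
|T| = 1000 · 9.4868 / 1907.5 ≈ 4.9734
Gain = 20 log₁₀(4.9734) ≈ 13.93 dB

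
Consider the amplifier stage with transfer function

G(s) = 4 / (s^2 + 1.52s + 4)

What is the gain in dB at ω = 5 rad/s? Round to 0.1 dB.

At s = jω = j5:
quadratic: (j5)² + 1.52·j5 + 4 = -21 + j7.6 → |·| ≈ 22.333, ∠ ≈ 160.10°
|G| = 4 / 22.333 ≈ 0.17911
Gain = 20 log₁₀(0.17911) ≈ -14.94 dB

-14.9 dB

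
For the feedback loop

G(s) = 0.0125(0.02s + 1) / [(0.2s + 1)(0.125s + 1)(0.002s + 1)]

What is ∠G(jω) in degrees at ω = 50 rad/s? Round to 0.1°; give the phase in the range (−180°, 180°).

-125.9°

At ω = 50 rad/s:
zero (1 + j50·0.02) = 1 + j1 → |·| ≈ 1.4142, ∠ ≈ 45.00°
pole (1 + j50·0.2) = 1 + j10 → |·| ≈ 10.05, ∠ ≈ 84.29°
pole (1 + j50·0.125) = 1 + j6.25 → |·| ≈ 6.3295, ∠ ≈ 80.91°
pole (1 + j50·0.002) = 1 + j0.1 → |·| ≈ 1.005, ∠ ≈ 5.71°
∠G = (45.00°) − (84.29° + 80.91° + 5.71°) = -125.91°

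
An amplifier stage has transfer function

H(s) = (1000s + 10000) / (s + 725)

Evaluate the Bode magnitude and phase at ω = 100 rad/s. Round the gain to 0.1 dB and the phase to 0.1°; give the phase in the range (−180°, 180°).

Substitute s = j100:
Numerator: 1000(j100) + 10000 = 10000 + j100000
Denominator: (j100) + 725 = 725 + j100
|N| = √(10000² + 100000²) ≈ 1.005e+05, ∠N ≈ 84.29°
|D| = √(725² + 100²) ≈ 731.86, ∠D ≈ 7.85°
|H| = 1.005e+05 / 731.86 ≈ 137.32
Gain = 20 log₁₀(137.32) ≈ 42.75 dB
∠H = 84.29° − 7.85° = 76.44°

42.8 dB, 76.4°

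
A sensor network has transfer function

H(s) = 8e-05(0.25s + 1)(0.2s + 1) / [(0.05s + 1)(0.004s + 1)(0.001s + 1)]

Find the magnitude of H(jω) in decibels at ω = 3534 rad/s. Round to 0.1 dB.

-45.3 dB

At ω = 3534 rad/s:
zero (1 + j3534·0.25) = 1 + j883.5 → |·| ≈ 883.5, ∠ ≈ 89.94°
zero (1 + j3534·0.2) = 1 + j706.8 → |·| ≈ 706.8, ∠ ≈ 89.92°
pole (1 + j3534·0.05) = 1 + j176.7 → |·| ≈ 176.7, ∠ ≈ 89.68°
pole (1 + j3534·0.004) = 1 + j14.136 → |·| ≈ 14.171, ∠ ≈ 85.95°
pole (1 + j3534·0.001) = 1 + j3.534 → |·| ≈ 3.6728, ∠ ≈ 74.20°
|H| = 8e-05 · 883.5 · 706.8 / (176.7 · 14.171 · 3.6728) ≈ 0.005432
Gain = 20 log₁₀(0.005432) ≈ -45.30 dB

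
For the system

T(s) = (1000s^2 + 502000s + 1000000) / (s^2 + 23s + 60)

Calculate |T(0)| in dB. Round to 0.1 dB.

T(0) = 1000000 / 60 ≈ 16667
20 log₁₀(16667) ≈ 84.44 dB

84.4 dB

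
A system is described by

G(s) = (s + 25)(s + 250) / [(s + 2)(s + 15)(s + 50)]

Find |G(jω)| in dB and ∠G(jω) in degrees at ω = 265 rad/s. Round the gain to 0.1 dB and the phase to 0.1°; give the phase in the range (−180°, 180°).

At s = jω = j265:
zero (s+25): 25 + j265 → |·| = √(25²+265²) = √70850 ≈ 266.18, ∠ = arctan(265/25) ≈ 84.61°
zero (s+250): 250 + j265 → |·| = √(250²+265²) = √132725 ≈ 364.31, ∠ = arctan(265/250) ≈ 46.67°
pole (s+2): 2 + j265 → |·| = √(2²+265²) = √70229 ≈ 265.01, ∠ = arctan(265/2) ≈ 89.57°
pole (s+15): 15 + j265 → |·| = √(15²+265²) = √70450 ≈ 265.42, ∠ = arctan(265/15) ≈ 86.76°
pole (s+50): 50 + j265 → |·| = √(50²+265²) = √72725 ≈ 269.68, ∠ = arctan(265/50) ≈ 79.32°
|G| = 1 · 96972 / 1.8969e+07 ≈ 0.0051121
Gain = 20 log₁₀(0.0051121) ≈ -45.83 dB
∠G = 131.28° − 255.65° = -124.37°

-45.8 dB, -124.4°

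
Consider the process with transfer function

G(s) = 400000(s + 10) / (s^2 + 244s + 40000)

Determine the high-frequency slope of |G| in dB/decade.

Each pole contributes −20 dB/decade at high frequency; each zero contributes +20 dB/decade.
Net: 1 zero(s) − 2 pole(s) → -20 dB/decade.

-20 dB/decade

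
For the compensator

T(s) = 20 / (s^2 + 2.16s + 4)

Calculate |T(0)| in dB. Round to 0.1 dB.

T(0) = 20 / 4 = 5
20 log₁₀(5) ≈ 13.98 dB

14.0 dB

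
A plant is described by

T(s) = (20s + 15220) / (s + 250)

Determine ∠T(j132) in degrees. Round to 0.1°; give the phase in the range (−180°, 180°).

Substitute s = j132:
Numerator: 20(j132) + 15220 = 15220 + j2640
Denominator: (j132) + 250 = 250 + j132
|N| = √(15220² + 2640²) ≈ 15447, ∠N ≈ 9.84°
|D| = √(250² + 132²) ≈ 282.71, ∠D ≈ 27.83°
∠T = 9.84° − 27.83° = -17.99°

-18.0°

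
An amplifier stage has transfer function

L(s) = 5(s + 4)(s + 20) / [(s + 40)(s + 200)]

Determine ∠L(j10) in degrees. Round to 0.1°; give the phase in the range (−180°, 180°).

77.9°

At s = jω = j10:
zero (s+4): 4 + j10 → |·| = √(4²+10²) = √116 ≈ 10.77, ∠ = arctan(10/4) ≈ 68.20°
zero (s+20): 20 + j10 → |·| = √(20²+10²) = √500 ≈ 22.361, ∠ = arctan(10/20) ≈ 26.57°
pole (s+40): 40 + j10 → |·| = √(40²+10²) = √1700 ≈ 41.231, ∠ = arctan(10/40) ≈ 14.04°
pole (s+200): 200 + j10 → |·| = √(200²+10²) = √40100 ≈ 200.25, ∠ = arctan(10/200) ≈ 2.86°
∠L = 94.77° − 16.90° = 77.87°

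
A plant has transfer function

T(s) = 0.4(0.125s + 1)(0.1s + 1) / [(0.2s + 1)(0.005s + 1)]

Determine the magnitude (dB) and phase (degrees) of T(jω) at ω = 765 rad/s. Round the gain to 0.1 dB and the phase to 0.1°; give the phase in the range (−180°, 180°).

At ω = 765 rad/s:
zero (1 + j765·0.125) = 1 + j95.625 → |·| ≈ 95.63, ∠ ≈ 89.40°
zero (1 + j765·0.1) = 1 + j76.5 → |·| ≈ 76.507, ∠ ≈ 89.25°
pole (1 + j765·0.2) = 1 + j153 → |·| ≈ 153, ∠ ≈ 89.63°
pole (1 + j765·0.005) = 1 + j3.825 → |·| ≈ 3.9536, ∠ ≈ 75.35°
|T| = 0.4 · 95.63 · 76.507 / (153 · 3.9536) ≈ 4.8381
Gain = 20 log₁₀(4.8381) ≈ 13.69 dB
∠T = (89.40° + 89.25°) − (89.63° + 75.35°) = 13.67°

13.7 dB, 13.7°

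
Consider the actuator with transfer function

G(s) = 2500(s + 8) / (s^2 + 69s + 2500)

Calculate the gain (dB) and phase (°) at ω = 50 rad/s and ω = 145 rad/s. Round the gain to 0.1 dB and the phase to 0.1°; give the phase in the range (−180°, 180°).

At s = jω = j50:
zero (s+8): 8 + j50 → |·| = √(8²+50²) = √2564 ≈ 50.636, ∠ = arctan(50/8) ≈ 80.91°
quadratic: (j50)² + 69·j50 + 2500 = 0 + j3450 → |·| ≈ 3450, ∠ ≈ 90.00°
|G| = 2500 · 50.636 / 3450 ≈ 36.693
Gain = 20 log₁₀(36.693) ≈ 31.29 dB
∠G = 80.91° − 90.00° = -9.09°

At s = jω = j145:
zero (s+8): 8 + j145 → |·| = √(8²+145²) = √21089 ≈ 145.22, ∠ = arctan(145/8) ≈ 86.84°
quadratic: (j145)² + 69·j145 + 2500 = -18525 + j10005 → |·| ≈ 21054, ∠ ≈ 151.63°
|G| = 2500 · 145.22 / 21054 ≈ 17.244
Gain = 20 log₁₀(17.244) ≈ 24.73 dB
∠G = 86.84° − 151.63° = -64.79°

ω = 50: 31.3 dB, -9.1°; ω = 145: 24.7 dB, -64.8°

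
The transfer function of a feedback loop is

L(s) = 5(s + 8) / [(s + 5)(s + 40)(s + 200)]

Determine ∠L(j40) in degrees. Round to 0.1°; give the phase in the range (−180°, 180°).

At s = jω = j40:
zero (s+8): 8 + j40 → |·| = √(8²+40²) = √1664 ≈ 40.792, ∠ = arctan(40/8) ≈ 78.69°
pole (s+5): 5 + j40 → |·| = √(5²+40²) = √1625 ≈ 40.311, ∠ = arctan(40/5) ≈ 82.87°
pole (s+40): 40 + j40 → |·| = √(40²+40²) = √3200 ≈ 56.569, ∠ = arctan(40/40) ≈ 45.00°
pole (s+200): 200 + j40 → |·| = √(200²+40²) = √41600 ≈ 203.96, ∠ = arctan(40/200) ≈ 11.31°
∠L = 78.69° − 139.18° = -60.49°

-60.5°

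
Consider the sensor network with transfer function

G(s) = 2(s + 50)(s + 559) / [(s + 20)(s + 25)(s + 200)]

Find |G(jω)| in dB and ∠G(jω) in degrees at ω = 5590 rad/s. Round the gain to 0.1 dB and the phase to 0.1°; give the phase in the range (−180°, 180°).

At s = jω = j5590:
zero (s+50): 50 + j5590 → |·| = √(50²+5590²) = √31250600 ≈ 5590.2, ∠ = arctan(5590/50) ≈ 89.49°
zero (s+559): 559 + j5590 → |·| = √(559²+5590²) = √31560581 ≈ 5617.9, ∠ = arctan(5590/559) ≈ 84.29°
pole (s+20): 20 + j5590 → |·| = √(20²+5590²) = √31248500 ≈ 5590, ∠ = arctan(5590/20) ≈ 89.80°
pole (s+25): 25 + j5590 → |·| = √(25²+5590²) = √31248725 ≈ 5590.1, ∠ = arctan(5590/25) ≈ 89.74°
pole (s+200): 200 + j5590 → |·| = √(200²+5590²) = √31288100 ≈ 5593.6, ∠ = arctan(5590/200) ≈ 87.95°
|G| = 2 · 3.1405e+07 / 1.7479e+11 ≈ 0.00035935
Gain = 20 log₁₀(0.00035935) ≈ -68.89 dB
∠G = 173.78° − 267.49° = -93.71°

-68.9 dB, -93.7°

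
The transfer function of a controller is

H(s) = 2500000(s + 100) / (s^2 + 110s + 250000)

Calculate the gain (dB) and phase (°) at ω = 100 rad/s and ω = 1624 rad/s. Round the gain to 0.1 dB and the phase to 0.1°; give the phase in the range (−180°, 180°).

At s = jω = j100:
zero (s+100): 100 + j100 → |·| = √(100²+100²) = √20000 ≈ 141.42, ∠ = arctan(100/100) ≈ 45.00°
quadratic: (j100)² + 110·j100 + 250000 = 240000 + j11000 → |·| ≈ 2.4025e+05, ∠ ≈ 2.62°
|H| = 2500000 · 141.42 / 2.4025e+05 ≈ 1471.6
Gain = 20 log₁₀(1471.6) ≈ 63.36 dB
∠H = 45.00° − 2.62° = 42.38°

At s = jω = j1624:
zero (s+100): 100 + j1624 → |·| = √(100²+1624²) = √2647376 ≈ 1627.1, ∠ = arctan(1624/100) ≈ 86.48°
quadratic: (j1624)² + 110·j1624 + 250000 = -2387376 + j178640 → |·| ≈ 2.3941e+06, ∠ ≈ 175.72°
|H| = 2500000 · 1627.1 / 2.3941e+06 ≈ 1699.1
Gain = 20 log₁₀(1699.1) ≈ 64.60 dB
∠H = 86.48° − 175.72° = -89.24°

ω = 100: 63.4 dB, 42.4°; ω = 1624: 64.6 dB, -89.2°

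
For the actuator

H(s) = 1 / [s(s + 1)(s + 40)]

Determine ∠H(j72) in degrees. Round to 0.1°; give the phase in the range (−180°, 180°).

At s = jω = j72:
pole (s+1): 1 + j72 → |·| = √(1²+72²) = √5185 ≈ 72.007, ∠ = arctan(72/1) ≈ 89.20°
pole (s+40): 40 + j72 → |·| = √(40²+72²) = √6784 ≈ 82.365, ∠ = arctan(72/40) ≈ 60.95°
pole at origin: |s| = 72, ∠ = 90.00° (in denominator)
∠H = 0.00° − 240.15° = -240.15° ≡ 119.85° (principal value)

119.9°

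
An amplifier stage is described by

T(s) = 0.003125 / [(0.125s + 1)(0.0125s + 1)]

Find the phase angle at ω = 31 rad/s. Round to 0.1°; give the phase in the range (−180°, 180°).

At ω = 31 rad/s:
pole (1 + j31·0.125) = 1 + j3.875 → |·| ≈ 4.002, ∠ ≈ 75.53°
pole (1 + j31·0.0125) = 1 + j0.3875 → |·| ≈ 1.0725, ∠ ≈ 21.18°
∠T = (0°) − (75.53° + 21.18°) = -96.71°

-96.7°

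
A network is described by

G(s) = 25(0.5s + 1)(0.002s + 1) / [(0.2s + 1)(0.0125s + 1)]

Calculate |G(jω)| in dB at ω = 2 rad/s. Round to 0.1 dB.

At ω = 2 rad/s:
zero (1 + j2·0.5) = 1 + j1 → |·| ≈ 1.4142, ∠ ≈ 45.00°
zero (1 + j2·0.002) = 1 + j0.004 → |·| ≈ 1, ∠ ≈ 0.23°
pole (1 + j2·0.2) = 1 + j0.4 → |·| ≈ 1.077, ∠ ≈ 21.80°
pole (1 + j2·0.0125) = 1 + j0.025 → |·| ≈ 1.0003, ∠ ≈ 1.43°
|G| = 25 · 1.4142 · 1 / (1.077 · 1.0003) ≈ 32.817
Gain = 20 log₁₀(32.817) ≈ 30.32 dB

30.3 dB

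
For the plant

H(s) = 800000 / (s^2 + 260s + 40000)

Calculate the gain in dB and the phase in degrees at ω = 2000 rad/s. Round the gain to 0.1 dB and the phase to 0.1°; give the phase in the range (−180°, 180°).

At s = jω = j2000:
quadratic: (j2000)² + 260·j2000 + 40000 = -3960000 + j520000 → |·| ≈ 3.994e+06, ∠ ≈ 172.52°
|H| = 800000 / 3.994e+06 ≈ 0.2003
Gain = 20 log₁₀(0.2003) ≈ -13.97 dB
∠H = 0.00° − 172.52° = -172.52°

-14.0 dB, -172.5°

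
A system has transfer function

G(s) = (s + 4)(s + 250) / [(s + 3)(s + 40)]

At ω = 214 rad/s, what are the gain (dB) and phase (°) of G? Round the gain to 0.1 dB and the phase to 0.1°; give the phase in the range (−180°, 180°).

3.6 dB, -39.1°

At s = jω = j214:
zero (s+4): 4 + j214 → |·| = √(4²+214²) = √45812 ≈ 214.04, ∠ = arctan(214/4) ≈ 88.93°
zero (s+250): 250 + j214 → |·| = √(250²+214²) = √108296 ≈ 329.08, ∠ = arctan(214/250) ≈ 40.56°
pole (s+3): 3 + j214 → |·| = √(3²+214²) = √45805 ≈ 214.02, ∠ = arctan(214/3) ≈ 89.20°
pole (s+40): 40 + j214 → |·| = √(40²+214²) = √47396 ≈ 217.71, ∠ = arctan(214/40) ≈ 79.41°
|G| = 1 · 70436 / 46594 ≈ 1.5117
Gain = 20 log₁₀(1.5117) ≈ 3.59 dB
∠G = 129.49° − 168.61° = -39.12°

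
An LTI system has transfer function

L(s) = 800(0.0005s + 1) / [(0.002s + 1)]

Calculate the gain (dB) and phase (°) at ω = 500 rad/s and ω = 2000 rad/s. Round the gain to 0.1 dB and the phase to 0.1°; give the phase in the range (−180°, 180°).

At ω = 500 rad/s:
zero (1 + j500·0.0005) = 1 + j0.25 → |·| ≈ 1.0308, ∠ ≈ 14.04°
pole (1 + j500·0.002) = 1 + j1 → |·| ≈ 1.4142, ∠ ≈ 45.00°
|L| = 800 · 1.0308 / (1.4142) ≈ 583.11
Gain = 20 log₁₀(583.11) ≈ 55.32 dB
∠L = (14.04°) − (45.00°) = -30.96°

At ω = 2000 rad/s:
zero (1 + j2000·0.0005) = 1 + j1 → |·| ≈ 1.4142, ∠ ≈ 45.00°
pole (1 + j2000·0.002) = 1 + j4 → |·| ≈ 4.1231, ∠ ≈ 75.96°
|L| = 800 · 1.4142 / (4.1231) ≈ 274.4
Gain = 20 log₁₀(274.4) ≈ 48.77 dB
∠L = (45.00°) − (75.96°) = -30.96°

ω = 500: 55.3 dB, -31.0°; ω = 2000: 48.8 dB, -31.0°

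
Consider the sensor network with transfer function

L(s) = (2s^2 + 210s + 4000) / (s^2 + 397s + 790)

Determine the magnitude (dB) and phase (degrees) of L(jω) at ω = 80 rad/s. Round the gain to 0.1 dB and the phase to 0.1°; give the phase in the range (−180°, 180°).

-4.6 dB, 17.6°

Substitute s = j80:
Numerator: 2(j80)^2 + 210(j80) + 4000 = -8800 + j16800
Denominator: (j80)^2 + 397(j80) + 790 = -5610 + j31760
|N| = √(8800² + 16800²) ≈ 18965, ∠N ≈ 117.65°
|D| = √(5610² + 31760²) ≈ 32252, ∠D ≈ 100.02°
|L| = 18965 / 32252 ≈ 0.58803
Gain = 20 log₁₀(0.58803) ≈ -4.61 dB
∠L = 117.65° − 100.02° = 17.63°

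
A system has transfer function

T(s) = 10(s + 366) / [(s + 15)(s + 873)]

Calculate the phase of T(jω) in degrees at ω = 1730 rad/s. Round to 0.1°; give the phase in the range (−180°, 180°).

At s = jω = j1730:
zero (s+366): 366 + j1730 → |·| = √(366²+1730²) = √3126856 ≈ 1768.3, ∠ = arctan(1730/366) ≈ 78.05°
pole (s+15): 15 + j1730 → |·| = √(15²+1730²) = √2993125 ≈ 1730.1, ∠ = arctan(1730/15) ≈ 89.50°
pole (s+873): 873 + j1730 → |·| = √(873²+1730²) = √3755029 ≈ 1937.8, ∠ = arctan(1730/873) ≈ 63.22°
∠T = 78.05° − 152.72° = -74.67°

-74.7°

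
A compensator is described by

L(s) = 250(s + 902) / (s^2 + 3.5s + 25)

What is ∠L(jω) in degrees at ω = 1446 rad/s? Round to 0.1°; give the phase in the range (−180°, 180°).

At s = jω = j1446:
zero (s+902): 902 + j1446 → |·| = √(902²+1446²) = √2904520 ≈ 1704.3, ∠ = arctan(1446/902) ≈ 58.04°
quadratic: (j1446)² + 3.5·j1446 + 25 = -2090891 + j5061 → |·| ≈ 2.0909e+06, ∠ ≈ 179.86°
∠L = 58.04° − 179.86° = -121.82°

-121.8°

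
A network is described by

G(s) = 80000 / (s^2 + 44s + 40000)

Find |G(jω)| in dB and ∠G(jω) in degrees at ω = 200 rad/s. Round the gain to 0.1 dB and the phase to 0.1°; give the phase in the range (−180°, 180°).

19.2 dB, -90.0°

At s = jω = j200:
quadratic: (j200)² + 44·j200 + 40000 = 0 + j8800 → |·| ≈ 8800, ∠ ≈ 90.00°
|G| = 80000 / 8800 ≈ 9.0909
Gain = 20 log₁₀(9.0909) ≈ 19.17 dB
∠G = 0.00° − 90.00° = -90.00°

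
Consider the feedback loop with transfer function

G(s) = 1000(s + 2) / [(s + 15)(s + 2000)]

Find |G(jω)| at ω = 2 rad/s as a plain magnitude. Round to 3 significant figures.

At s = jω = j2:
zero (s+2): 2 + j2 → |·| = √(2²+2²) = √8 ≈ 2.8284, ∠ = arctan(2/2) ≈ 45.00°
pole (s+15): 15 + j2 → |·| = √(15²+2²) = √229 ≈ 15.133, ∠ = arctan(2/15) ≈ 7.59°
pole (s+2000): 2000 + j2 → |·| = √(2000²+2²) = √4000004 ≈ 2000, ∠ = arctan(2/2000) ≈ 0.06°
|G| = 1000 · 2.8284 / 30266 ≈ 0.093451

0.0935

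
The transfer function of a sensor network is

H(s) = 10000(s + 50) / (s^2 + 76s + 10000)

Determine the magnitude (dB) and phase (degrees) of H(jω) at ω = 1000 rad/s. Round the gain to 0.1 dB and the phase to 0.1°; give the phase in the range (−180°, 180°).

20.1 dB, -88.5°

At s = jω = j1000:
zero (s+50): 50 + j1000 → |·| = √(50²+1000²) = √1002500 ≈ 1001.2, ∠ = arctan(1000/50) ≈ 87.14°
quadratic: (j1000)² + 76·j1000 + 10000 = -990000 + j76000 → |·| ≈ 9.9291e+05, ∠ ≈ 175.61°
|H| = 10000 · 1001.2 / 9.9291e+05 ≈ 10.083
Gain = 20 log₁₀(10.083) ≈ 20.07 dB
∠H = 87.14° − 175.61° = -88.47°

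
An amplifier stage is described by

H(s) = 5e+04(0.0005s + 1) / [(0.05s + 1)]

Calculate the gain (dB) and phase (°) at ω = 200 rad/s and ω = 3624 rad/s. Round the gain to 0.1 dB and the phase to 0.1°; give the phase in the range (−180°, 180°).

At ω = 200 rad/s:
zero (1 + j200·0.0005) = 1 + j0.1 → |·| ≈ 1.005, ∠ ≈ 5.71°
pole (1 + j200·0.05) = 1 + j10 → |·| ≈ 10.05, ∠ ≈ 84.29°
|H| = 5e+04 · 1.005 / (10.05) ≈ 5000
Gain = 20 log₁₀(5000) ≈ 73.98 dB
∠H = (5.71°) − (84.29°) = -78.58°

At ω = 3624 rad/s:
zero (1 + j3624·0.0005) = 1 + j1.812 → |·| ≈ 2.0696, ∠ ≈ 61.11°
pole (1 + j3624·0.05) = 1 + j181.2 → |·| ≈ 181.2, ∠ ≈ 89.68°
|H| = 5e+04 · 2.0696 / (181.2) ≈ 571.08
Gain = 20 log₁₀(571.08) ≈ 55.13 dB
∠H = (61.11°) − (89.68°) = -28.57°

ω = 200: 74.0 dB, -78.6°; ω = 3624: 55.1 dB, -28.6°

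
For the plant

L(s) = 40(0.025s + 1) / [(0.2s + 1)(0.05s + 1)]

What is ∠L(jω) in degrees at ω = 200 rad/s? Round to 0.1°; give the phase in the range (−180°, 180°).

-94.2°

At ω = 200 rad/s:
zero (1 + j200·0.025) = 1 + j5 → |·| ≈ 5.099, ∠ ≈ 78.69°
pole (1 + j200·0.2) = 1 + j40 → |·| ≈ 40.012, ∠ ≈ 88.57°
pole (1 + j200·0.05) = 1 + j10 → |·| ≈ 10.05, ∠ ≈ 84.29°
∠L = (78.69°) − (88.57° + 84.29°) = -94.17°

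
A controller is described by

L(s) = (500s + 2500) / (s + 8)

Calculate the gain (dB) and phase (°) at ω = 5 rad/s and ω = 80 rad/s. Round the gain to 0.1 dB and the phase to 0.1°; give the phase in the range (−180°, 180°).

ω = 5: 51.5 dB, 13.0°; ω = 80: 54.0 dB, 2.1°

Substitute s = j5:
Numerator: 500(j5) + 2500 = 2500 + j2500
Denominator: (j5) + 8 = 8 + j5
|N| = √(2500² + 2500²) ≈ 3535.5, ∠N ≈ 45.00°
|D| = √(8² + 5²) ≈ 9.434, ∠D ≈ 32.01°
|L| = 3535.5 / 9.434 ≈ 374.76
Gain = 20 log₁₀(374.76) ≈ 51.48 dB
∠L = 45.00° − 32.01° = 12.99°

Substitute s = j80:
Numerator: 500(j80) + 2500 = 2500 + j40000
Denominator: (j80) + 8 = 8 + j80
|N| = √(2500² + 40000²) ≈ 40078, ∠N ≈ 86.42°
|D| = √(8² + 80²) ≈ 80.399, ∠D ≈ 84.29°
|L| = 40078 / 80.399 ≈ 498.49
Gain = 20 log₁₀(498.49) ≈ 53.95 dB
∠L = 86.42° − 84.29° = 2.13°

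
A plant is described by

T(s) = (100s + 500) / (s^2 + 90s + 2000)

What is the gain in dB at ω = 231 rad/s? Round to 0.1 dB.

-7.6 dB

Substitute s = j231:
Numerator: 100(j231) + 500 = 500 + j23100
Denominator: (j231)^2 + 90(j231) + 2000 = -51361 + j20790
|N| = √(500² + 23100²) ≈ 23105, ∠N ≈ 88.76°
|D| = √(51361² + 20790²) ≈ 55409, ∠D ≈ 157.96°
|T| = 23105 / 55409 ≈ 0.41699
Gain = 20 log₁₀(0.41699) ≈ -7.60 dB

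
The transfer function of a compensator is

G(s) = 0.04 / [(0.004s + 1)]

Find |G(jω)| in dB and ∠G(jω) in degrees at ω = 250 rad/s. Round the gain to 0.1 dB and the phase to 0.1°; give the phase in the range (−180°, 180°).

At ω = 250 rad/s:
pole (1 + j250·0.004) = 1 + j1 → |·| ≈ 1.4142, ∠ ≈ 45.00°
|G| = 0.04 · 1 / (1.4142) ≈ 0.028285
Gain = 20 log₁₀(0.028285) ≈ -30.97 dB
∠G = (0°) − (45.00°) = -45.00°

-31.0 dB, -45.0°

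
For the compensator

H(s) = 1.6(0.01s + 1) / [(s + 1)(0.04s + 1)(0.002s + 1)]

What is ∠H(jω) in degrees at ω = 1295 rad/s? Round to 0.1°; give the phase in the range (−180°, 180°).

-162.2°

At ω = 1295 rad/s:
zero (1 + j1295·0.01) = 1 + j12.95 → |·| ≈ 12.989, ∠ ≈ 85.58°
pole (1 + j1295·1) = 1 + j1295 → |·| ≈ 1295, ∠ ≈ 89.96°
pole (1 + j1295·0.04) = 1 + j51.8 → |·| ≈ 51.81, ∠ ≈ 88.89°
pole (1 + j1295·0.002) = 1 + j2.59 → |·| ≈ 2.7763, ∠ ≈ 68.89°
∠H = (85.58°) − (89.96° + 88.89° + 68.89°) = -162.16°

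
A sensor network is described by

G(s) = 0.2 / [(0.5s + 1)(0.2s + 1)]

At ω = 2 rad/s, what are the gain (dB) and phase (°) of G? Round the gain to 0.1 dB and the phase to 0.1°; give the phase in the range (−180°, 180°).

-17.6 dB, -66.8°

At ω = 2 rad/s:
pole (1 + j2·0.5) = 1 + j1 → |·| ≈ 1.4142, ∠ ≈ 45.00°
pole (1 + j2·0.2) = 1 + j0.4 → |·| ≈ 1.077, ∠ ≈ 21.80°
|G| = 0.2 · 1 / (1.4142 · 1.077) ≈ 0.13131
Gain = 20 log₁₀(0.13131) ≈ -17.63 dB
∠G = (0°) − (45.00° + 21.80°) = -66.80°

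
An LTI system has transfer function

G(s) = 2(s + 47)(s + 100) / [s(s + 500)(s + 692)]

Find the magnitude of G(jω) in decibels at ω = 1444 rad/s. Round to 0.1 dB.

-58.5 dB

At s = jω = j1444:
zero (s+47): 47 + j1444 → |·| = √(47²+1444²) = √2087345 ≈ 1444.8, ∠ = arctan(1444/47) ≈ 88.14°
zero (s+100): 100 + j1444 → |·| = √(100²+1444²) = √2095136 ≈ 1447.5, ∠ = arctan(1444/100) ≈ 86.04°
pole (s+500): 500 + j1444 → |·| = √(500²+1444²) = √2335136 ≈ 1528.1, ∠ = arctan(1444/500) ≈ 70.90°
pole (s+692): 692 + j1444 → |·| = √(692²+1444²) = √2564000 ≈ 1601.2, ∠ = arctan(1444/692) ≈ 64.40°
pole at origin: |s| = 1444, ∠ = 90.00° (in denominator)
|G| = 2 · 2.0913e+06 / 3.5332e+09 ≈ 0.0011838
Gain = 20 log₁₀(0.0011838) ≈ -58.53 dB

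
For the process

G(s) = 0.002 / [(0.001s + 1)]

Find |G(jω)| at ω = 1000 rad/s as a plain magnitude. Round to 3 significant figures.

0.00141

At ω = 1000 rad/s:
pole (1 + j1000·0.001) = 1 + j1 → |·| ≈ 1.4142, ∠ ≈ 45.00°
|G| = 0.002 · 1 / (1.4142) ≈ 0.0014142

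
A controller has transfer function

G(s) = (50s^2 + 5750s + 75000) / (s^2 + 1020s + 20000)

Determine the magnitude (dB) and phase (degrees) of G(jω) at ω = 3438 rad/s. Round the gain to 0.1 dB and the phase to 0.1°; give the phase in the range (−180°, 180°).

33.6 dB, 14.6°

Substitute s = j3438:
Numerator: 50(j3438)^2 + 5750(j3438) + 75000 = -590917200 + j19768500
Denominator: (j3438)^2 + 1020(j3438) + 20000 = -11799844 + j3506760
|N| = √(590917200² + 19768500²) ≈ 5.9125e+08, ∠N ≈ 178.08°
|D| = √(11799844² + 3506760²) ≈ 1.231e+07, ∠D ≈ 163.45°
|G| = 5.9125e+08 / 1.231e+07 ≈ 48.03
Gain = 20 log₁₀(48.03) ≈ 33.63 dB
∠G = 178.08° − 163.45° = 14.63°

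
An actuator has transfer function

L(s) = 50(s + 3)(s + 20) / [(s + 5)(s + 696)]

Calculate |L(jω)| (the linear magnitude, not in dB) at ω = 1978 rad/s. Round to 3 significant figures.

47.2

At s = jω = j1978:
zero (s+3): 3 + j1978 → |·| = √(3²+1978²) = √3912493 ≈ 1978, ∠ = arctan(1978/3) ≈ 89.91°
zero (s+20): 20 + j1978 → |·| = √(20²+1978²) = √3912884 ≈ 1978.1, ∠ = arctan(1978/20) ≈ 89.42°
pole (s+5): 5 + j1978 → |·| = √(5²+1978²) = √3912509 ≈ 1978, ∠ = arctan(1978/5) ≈ 89.86°
pole (s+696): 696 + j1978 → |·| = √(696²+1978²) = √4396900 ≈ 2096.9, ∠ = arctan(1978/696) ≈ 70.61°
|L| = 50 · 3.9127e+06 / 4.1477e+06 ≈ 47.167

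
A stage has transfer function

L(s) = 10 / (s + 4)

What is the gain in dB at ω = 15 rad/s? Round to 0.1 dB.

-3.8 dB

Substitute s = j15:
Numerator: 10 = 10 + j0
Denominator: (j15) + 4 = 4 + j15
|N| = √(10² + 0²) ≈ 10, ∠N ≈ 0.00°
|D| = √(4² + 15²) ≈ 15.524, ∠D ≈ 75.07°
|L| = 10 / 15.524 ≈ 0.64416
Gain = 20 log₁₀(0.64416) ≈ -3.82 dB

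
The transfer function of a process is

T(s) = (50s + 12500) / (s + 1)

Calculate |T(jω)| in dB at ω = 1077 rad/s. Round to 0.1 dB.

Substitute s = j1077:
Numerator: 50(j1077) + 12500 = 12500 + j53850
Denominator: (j1077) + 1 = 1 + j1077
|N| = √(12500² + 53850²) ≈ 55282, ∠N ≈ 76.93°
|D| = √(1² + 1077²) ≈ 1077, ∠D ≈ 89.95°
|T| = 55282 / 1077 ≈ 51.33
Gain = 20 log₁₀(51.33) ≈ 34.21 dB

34.2 dB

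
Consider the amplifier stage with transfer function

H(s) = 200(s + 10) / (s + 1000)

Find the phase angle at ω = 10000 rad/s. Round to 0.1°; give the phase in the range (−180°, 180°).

5.7°

At s = jω = j10000:
zero (s+10): 10 + j10000 → |·| = √(10²+10000²) = √100000100 ≈ 10000, ∠ = arctan(10000/10) ≈ 89.94°
pole (s+1000): 1000 + j10000 → |·| = √(1000²+10000²) = √101000000 ≈ 10050, ∠ = arctan(10000/1000) ≈ 84.29°
∠H = 89.94° − 84.29° = 5.65°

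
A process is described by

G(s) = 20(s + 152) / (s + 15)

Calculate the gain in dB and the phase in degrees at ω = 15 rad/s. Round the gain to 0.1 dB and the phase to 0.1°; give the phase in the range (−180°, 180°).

At s = jω = j15:
zero (s+152): 152 + j15 → |·| = √(152²+15²) = √23329 ≈ 152.74, ∠ = arctan(15/152) ≈ 5.64°
pole (s+15): 15 + j15 → |·| = √(15²+15²) = √450 ≈ 21.213, ∠ = arctan(15/15) ≈ 45.00°
|G| = 20 · 152.74 / 21.213 ≈ 144.01
Gain = 20 log₁₀(144.01) ≈ 43.17 dB
∠G = 5.64° − 45.00° = -39.36°

43.2 dB, -39.4°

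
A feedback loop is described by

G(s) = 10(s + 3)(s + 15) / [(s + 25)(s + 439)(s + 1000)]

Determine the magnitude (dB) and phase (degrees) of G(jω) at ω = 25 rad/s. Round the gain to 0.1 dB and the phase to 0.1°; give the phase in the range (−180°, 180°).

At s = jω = j25:
zero (s+3): 3 + j25 → |·| = √(3²+25²) = √634 ≈ 25.179, ∠ = arctan(25/3) ≈ 83.16°
zero (s+15): 15 + j25 → |·| = √(15²+25²) = √850 ≈ 29.155, ∠ = arctan(25/15) ≈ 59.04°
pole (s+25): 25 + j25 → |·| = √(25²+25²) = √1250 ≈ 35.355, ∠ = arctan(25/25) ≈ 45.00°
pole (s+439): 439 + j25 → |·| = √(439²+25²) = √193346 ≈ 439.71, ∠ = arctan(25/439) ≈ 3.26°
pole (s+1000): 1000 + j25 → |·| = √(1000²+25²) = √1000625 ≈ 1000.3, ∠ = arctan(25/1000) ≈ 1.43°
|G| = 10 · 734.09 / 1.5551e+07 ≈ 0.00047205
Gain = 20 log₁₀(0.00047205) ≈ -66.52 dB
∠G = 142.20° − 49.69° = 92.51°

-66.5 dB, 92.5°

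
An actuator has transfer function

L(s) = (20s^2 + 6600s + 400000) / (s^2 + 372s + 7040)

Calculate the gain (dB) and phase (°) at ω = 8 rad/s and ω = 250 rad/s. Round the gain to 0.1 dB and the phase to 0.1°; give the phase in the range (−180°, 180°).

ω = 8: 34.5 dB, -15.6°; ω = 250: 24.7 dB, -3.6°

Substitute s = j8:
Numerator: 20(j8)^2 + 6600(j8) + 400000 = 398720 + j52800
Denominator: (j8)^2 + 372(j8) + 7040 = 6976 + j2976
|N| = √(398720² + 52800²) ≈ 4.022e+05, ∠N ≈ 7.54°
|D| = √(6976² + 2976²) ≈ 7584.3, ∠D ≈ 23.10°
|L| = 4.022e+05 / 7584.3 ≈ 53.031
Gain = 20 log₁₀(53.031) ≈ 34.49 dB
∠L = 7.54° − 23.10° = -15.56°

Substitute s = j250:
Numerator: 20(j250)^2 + 6600(j250) + 400000 = -850000 + j1650000
Denominator: (j250)^2 + 372(j250) + 7040 = -55460 + j93000
|N| = √(850000² + 1650000²) ≈ 1.8561e+06, ∠N ≈ 117.26°
|D| = √(55460² + 93000²) ≈ 1.0828e+05, ∠D ≈ 120.81°
|L| = 1.8561e+06 / 1.0828e+05 ≈ 17.142
Gain = 20 log₁₀(17.142) ≈ 24.68 dB
∠L = 117.26° − 120.81° = -3.55°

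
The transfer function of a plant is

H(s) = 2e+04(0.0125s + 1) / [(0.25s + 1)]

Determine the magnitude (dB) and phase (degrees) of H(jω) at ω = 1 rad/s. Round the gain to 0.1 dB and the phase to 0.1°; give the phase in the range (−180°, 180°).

At ω = 1 rad/s:
zero (1 + j1·0.0125) = 1 + j0.0125 → |·| ≈ 1.0001, ∠ ≈ 0.72°
pole (1 + j1·0.25) = 1 + j0.25 → |·| ≈ 1.0308, ∠ ≈ 14.04°
|H| = 2e+04 · 1.0001 / (1.0308) ≈ 19404
Gain = 20 log₁₀(19404) ≈ 85.76 dB
∠H = (0.72°) − (14.04°) = -13.32°

85.8 dB, -13.3°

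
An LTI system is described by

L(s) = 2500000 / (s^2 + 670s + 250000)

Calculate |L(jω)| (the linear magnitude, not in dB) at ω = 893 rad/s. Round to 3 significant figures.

3.08

At s = jω = j893:
quadratic: (j893)² + 670·j893 + 250000 = -547449 + j598310 → |·| ≈ 8.1097e+05, ∠ ≈ 132.46°
|L| = 2500000 / 8.1097e+05 ≈ 3.0827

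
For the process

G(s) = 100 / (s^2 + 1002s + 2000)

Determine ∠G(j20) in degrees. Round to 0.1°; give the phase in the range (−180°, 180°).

Substitute s = j20:
Numerator: 100 = 100 + j0
Denominator: (j20)^2 + 1002(j20) + 2000 = 1600 + j20040
|N| = √(100² + 0²) ≈ 100, ∠N ≈ 0.00°
|D| = √(1600² + 20040²) ≈ 20104, ∠D ≈ 85.44°
∠G = 0.00° − 85.44° = -85.44°

-85.4°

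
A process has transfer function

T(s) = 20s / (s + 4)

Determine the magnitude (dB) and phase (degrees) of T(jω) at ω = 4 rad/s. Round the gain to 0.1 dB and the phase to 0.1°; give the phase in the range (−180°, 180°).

23.0 dB, 45.0°

At s = jω = j4:
zero at origin: s = j4 → |·| = 4, ∠ = 90.00°
pole (s+4): 4 + j4 → |·| = √(4²+4²) = √32 ≈ 5.6569, ∠ = arctan(4/4) ≈ 45.00°
|T| = 20 · 4 / 5.6569 ≈ 14.142
Gain = 20 log₁₀(14.142) ≈ 23.01 dB
∠T = 90.00° − 45.00° = 45.00°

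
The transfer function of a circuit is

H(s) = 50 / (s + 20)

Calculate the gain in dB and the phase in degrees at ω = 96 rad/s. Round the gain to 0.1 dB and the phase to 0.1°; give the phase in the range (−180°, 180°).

-5.9 dB, -78.2°

Substitute s = j96:
Numerator: 50 = 50 + j0
Denominator: (j96) + 20 = 20 + j96
|N| = √(50² + 0²) ≈ 50, ∠N ≈ 0.00°
|D| = √(20² + 96²) ≈ 98.061, ∠D ≈ 78.23°
|H| = 50 / 98.061 ≈ 0.50989
Gain = 20 log₁₀(0.50989) ≈ -5.85 dB
∠H = 0.00° − 78.23° = -78.23°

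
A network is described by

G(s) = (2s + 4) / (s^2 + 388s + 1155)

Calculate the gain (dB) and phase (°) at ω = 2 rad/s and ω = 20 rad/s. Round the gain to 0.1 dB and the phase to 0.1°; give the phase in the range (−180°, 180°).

Substitute s = j2:
Numerator: 2(j2) + 4 = 4 + j4
Denominator: (j2)^2 + 388(j2) + 1155 = 1151 + j776
|N| = √(4² + 4²) ≈ 5.6569, ∠N ≈ 45.00°
|D| = √(1151² + 776²) ≈ 1388.2, ∠D ≈ 33.99°
|G| = 5.6569 / 1388.2 ≈ 0.004075
Gain = 20 log₁₀(0.004075) ≈ -47.80 dB
∠G = 45.00° − 33.99° = 11.01°

Substitute s = j20:
Numerator: 2(j20) + 4 = 4 + j40
Denominator: (j20)^2 + 388(j20) + 1155 = 755 + j7760
|N| = √(4² + 40²) ≈ 40.2, ∠N ≈ 84.29°
|D| = √(755² + 7760²) ≈ 7796.6, ∠D ≈ 84.44°
|G| = 40.2 / 7796.6 ≈ 0.0051561
Gain = 20 log₁₀(0.0051561) ≈ -45.75 dB
∠G = 84.29° − 84.44° = -0.15°

ω = 2: -47.8 dB, 11.0°; ω = 20: -45.8 dB, -0.2°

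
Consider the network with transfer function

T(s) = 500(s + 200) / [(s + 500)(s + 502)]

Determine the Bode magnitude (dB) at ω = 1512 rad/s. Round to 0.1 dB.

-10.4 dB

At s = jω = j1512:
zero (s+200): 200 + j1512 → |·| = √(200²+1512²) = √2326144 ≈ 1525.2, ∠ = arctan(1512/200) ≈ 82.46°
pole (s+500): 500 + j1512 → |·| = √(500²+1512²) = √2536144 ≈ 1592.5, ∠ = arctan(1512/500) ≈ 71.70°
pole (s+502): 502 + j1512 → |·| = √(502²+1512²) = √2538148 ≈ 1593.2, ∠ = arctan(1512/502) ≈ 71.63°
|T| = 500 · 1525.2 / 2.5372e+06 ≈ 0.30057
Gain = 20 log₁₀(0.30057) ≈ -10.44 dB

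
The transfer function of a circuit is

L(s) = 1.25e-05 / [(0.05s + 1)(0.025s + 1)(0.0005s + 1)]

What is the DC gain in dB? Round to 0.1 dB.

L(0) = 1.25e-05 · 1 / 1 = 1.25e-05
20 log₁₀(1.25e-05) ≈ -98.06 dB

-98.1 dB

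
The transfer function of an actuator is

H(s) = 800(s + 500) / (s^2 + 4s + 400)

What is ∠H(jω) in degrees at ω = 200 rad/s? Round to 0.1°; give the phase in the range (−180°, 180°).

-157.0°

At s = jω = j200:
zero (s+500): 500 + j200 → |·| = √(500²+200²) = √290000 ≈ 538.52, ∠ = arctan(200/500) ≈ 21.80°
quadratic: (j200)² + 4·j200 + 400 = -39600 + j800 → |·| ≈ 39608, ∠ ≈ 178.84°
∠H = 21.80° − 178.84° = -157.04°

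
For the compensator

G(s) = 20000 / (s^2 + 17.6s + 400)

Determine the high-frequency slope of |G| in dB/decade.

Each pole contributes −20 dB/decade at high frequency; each zero contributes +20 dB/decade.
Net: 0 zero(s) − 2 pole(s) → -40 dB/decade.

-40 dB/decade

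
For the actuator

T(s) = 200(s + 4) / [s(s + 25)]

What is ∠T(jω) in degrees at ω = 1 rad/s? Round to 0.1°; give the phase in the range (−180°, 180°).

At s = jω = j1:
zero (s+4): 4 + j1 → |·| = √(4²+1²) = √17 ≈ 4.1231, ∠ = arctan(1/4) ≈ 14.04°
pole (s+25): 25 + j1 → |·| = √(25²+1²) = √626 ≈ 25.02, ∠ = arctan(1/25) ≈ 2.29°
pole at origin: |s| = 1, ∠ = 90.00° (in denominator)
∠T = 14.04° − 92.29° = -78.25°

-78.3°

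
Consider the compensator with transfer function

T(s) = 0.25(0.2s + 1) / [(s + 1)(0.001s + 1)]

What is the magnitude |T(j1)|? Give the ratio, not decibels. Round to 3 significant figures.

0.180

At ω = 1 rad/s:
zero (1 + j1·0.2) = 1 + j0.2 → |·| ≈ 1.0198, ∠ ≈ 11.31°
pole (1 + j1·1) = 1 + j1 → |·| ≈ 1.4142, ∠ ≈ 45.00°
pole (1 + j1·0.001) = 1 + j0.001 → |·| ≈ 1, ∠ ≈ 0.06°
|T| = 0.25 · 1.0198 / (1.4142 · 1) ≈ 0.18028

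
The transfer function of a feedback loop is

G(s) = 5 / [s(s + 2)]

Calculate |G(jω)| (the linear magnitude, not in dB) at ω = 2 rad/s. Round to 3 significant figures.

0.884

At s = jω = j2:
pole (s+2): 2 + j2 → |·| = √(2²+2²) = √8 ≈ 2.8284, ∠ = arctan(2/2) ≈ 45.00°
pole at origin: |s| = 2, ∠ = 90.00° (in denominator)
|G| = 5 / 5.6568 ≈ 0.88389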